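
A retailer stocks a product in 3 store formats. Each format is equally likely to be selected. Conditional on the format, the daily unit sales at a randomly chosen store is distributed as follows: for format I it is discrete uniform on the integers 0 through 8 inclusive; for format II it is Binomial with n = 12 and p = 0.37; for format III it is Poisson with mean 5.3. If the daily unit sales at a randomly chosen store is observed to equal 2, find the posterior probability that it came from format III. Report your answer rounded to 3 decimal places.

Likelihoods P(X=2 | ·): I: 0.111111; II: 0.0889924; III: 0.0701069.
Posterior ∝ prior × likelihood. Numerator for III: 0.333333·0.0701069 = 0.023369.
Normalizing constant: 0.333333·0.111111 + 0.333333·0.0889924 + 0.333333·0.0701069 = 0.0900701.
P(III | observation) = 0.023369 / 0.0900701 = 0.259453.

0.259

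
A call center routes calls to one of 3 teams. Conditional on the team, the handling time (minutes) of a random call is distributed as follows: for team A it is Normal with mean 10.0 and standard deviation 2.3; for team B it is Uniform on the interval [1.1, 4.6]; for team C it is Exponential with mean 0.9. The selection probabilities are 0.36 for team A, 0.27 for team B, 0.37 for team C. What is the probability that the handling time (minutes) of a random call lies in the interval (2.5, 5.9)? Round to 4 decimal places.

0.1977

Conditional on each team, P(2.5 < X < 5.9): A: 0.0367697; B: 0.6; C: 0.0607543.
By total probability, P(2.5 < X < 5.9) = 0.36·0.0367697 + 0.27·0.6 + 0.37·0.0607543 = 0.197716.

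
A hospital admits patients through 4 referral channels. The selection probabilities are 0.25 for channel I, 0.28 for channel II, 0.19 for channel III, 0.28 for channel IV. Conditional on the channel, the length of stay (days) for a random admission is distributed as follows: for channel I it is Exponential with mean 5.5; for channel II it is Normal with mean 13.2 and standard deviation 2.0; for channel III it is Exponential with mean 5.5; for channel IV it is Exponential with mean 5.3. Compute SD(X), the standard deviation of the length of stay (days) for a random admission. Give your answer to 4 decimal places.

Per component, I: μ=5.5, E[X²]=60.5; II: μ=13.2, E[X²]=178.24; III: μ=5.5, E[X²]=60.5; IV: μ=5.3, E[X²]=56.18.
E[X] = 0.25·5.5 + 0.28·13.2 + 0.19·5.5 + 0.28·5.3 = 7.6.
E[X²] = 0.25·60.5 + 0.28·178.24 + 0.19·60.5 + 0.28·56.18 = 92.2576.
Var(X) = E[X²] − (E[X])² = 92.2576 − 57.76 = 34.4976.
SD(X) = √34.4976 = 5.87347.

5.8735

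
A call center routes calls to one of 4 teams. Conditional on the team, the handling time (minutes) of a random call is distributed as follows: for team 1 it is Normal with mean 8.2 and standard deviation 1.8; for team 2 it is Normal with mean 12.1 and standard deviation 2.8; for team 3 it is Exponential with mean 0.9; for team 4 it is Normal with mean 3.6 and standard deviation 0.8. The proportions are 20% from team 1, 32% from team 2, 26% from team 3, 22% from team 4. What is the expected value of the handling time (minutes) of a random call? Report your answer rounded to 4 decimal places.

6.5380

Component means — 1: 8.2; 2: 12.1; 3: 0.9; 4: 3.6.
E[X] = 0.2·8.2 + 0.32·12.1 + 0.26·0.9 + 0.22·3.6 = 6.538.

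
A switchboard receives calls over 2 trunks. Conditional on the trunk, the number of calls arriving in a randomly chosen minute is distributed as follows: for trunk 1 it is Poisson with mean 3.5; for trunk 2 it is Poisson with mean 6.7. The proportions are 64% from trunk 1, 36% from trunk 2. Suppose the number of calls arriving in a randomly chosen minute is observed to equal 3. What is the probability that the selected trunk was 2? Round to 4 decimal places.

0.1386

Likelihoods P(X=3 | ·): 1: 0.215785; 2: 0.0617021.
Posterior ∝ prior × likelihood. Numerator for 2: 0.36·0.0617021 = 0.0222128.
Normalizing constant: 0.64·0.215785 + 0.36·0.0617021 = 0.160315.
P(2 | observation) = 0.0222128 / 0.160315 = 0.138557.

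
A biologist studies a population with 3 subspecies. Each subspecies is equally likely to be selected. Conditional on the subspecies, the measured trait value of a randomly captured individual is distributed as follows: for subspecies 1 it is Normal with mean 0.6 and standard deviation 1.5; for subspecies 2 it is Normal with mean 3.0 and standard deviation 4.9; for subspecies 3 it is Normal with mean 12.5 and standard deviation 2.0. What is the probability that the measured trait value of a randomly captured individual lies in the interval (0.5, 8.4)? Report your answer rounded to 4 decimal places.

Conditional on each subspecies, P(0.5 < X < 8.4): 1: 0.526576; 2: 0.559824; 3: 0.0201822.
By total probability, P(0.5 < X < 8.4) = 0.333333·0.526576 + 0.333333·0.559824 + 0.333333·0.0201822 = 0.368861.

0.3689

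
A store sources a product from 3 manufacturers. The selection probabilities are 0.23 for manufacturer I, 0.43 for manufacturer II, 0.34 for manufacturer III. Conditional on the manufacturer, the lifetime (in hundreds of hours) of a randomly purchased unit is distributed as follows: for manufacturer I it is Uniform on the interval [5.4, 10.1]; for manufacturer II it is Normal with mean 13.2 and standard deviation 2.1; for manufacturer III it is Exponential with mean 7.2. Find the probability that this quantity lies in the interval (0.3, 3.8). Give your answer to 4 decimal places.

0.1256

Conditional on each manufacturer, P(0.3 < X < 3.8): I: 0; II: 3.79893e-06; III: 0.369275.
By total probability, P(0.3 < X < 3.8) = 0.23·0 + 0.43·3.79893e-06 + 0.34·0.369275 = 0.125555.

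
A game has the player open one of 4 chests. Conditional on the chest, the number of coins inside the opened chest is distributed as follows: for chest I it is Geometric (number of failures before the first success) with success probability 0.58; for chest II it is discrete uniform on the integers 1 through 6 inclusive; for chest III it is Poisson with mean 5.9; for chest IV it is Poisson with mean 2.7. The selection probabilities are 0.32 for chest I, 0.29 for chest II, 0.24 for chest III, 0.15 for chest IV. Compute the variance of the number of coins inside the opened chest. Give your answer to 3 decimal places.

Per component, I: μ=0.724138, E[X²]=1.77289; II: μ=3.5, E[X²]=15.1667; III: μ=5.9, E[X²]=40.71; IV: μ=2.7, E[X²]=9.99.
E[X] = 0.32·0.724138 + 0.29·3.5 + 0.24·5.9 + 0.15·2.7 = 3.06772.
E[X²] = 0.32·1.77289 + 0.29·15.1667 + 0.24·40.71 + 0.15·9.99 = 16.2346.
Var(X) = E[X²] − (E[X])² = 16.2346 − 9.41093 = 6.82363.

6.824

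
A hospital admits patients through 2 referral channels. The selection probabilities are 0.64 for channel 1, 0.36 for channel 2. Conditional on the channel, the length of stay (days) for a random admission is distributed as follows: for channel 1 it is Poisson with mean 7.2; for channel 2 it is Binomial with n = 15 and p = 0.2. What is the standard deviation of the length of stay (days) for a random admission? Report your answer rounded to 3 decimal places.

3.088

Per component, 1: μ=7.2, E[X²]=59.04; 2: μ=3, E[X²]=11.4.
E[X] = 0.64·7.2 + 0.36·3 = 5.688.
E[X²] = 0.64·59.04 + 0.36·11.4 = 41.8896.
Var(X) = E[X²] − (E[X])² = 41.8896 − 32.3533 = 9.53626.
SD(X) = √9.53626 = 3.08808.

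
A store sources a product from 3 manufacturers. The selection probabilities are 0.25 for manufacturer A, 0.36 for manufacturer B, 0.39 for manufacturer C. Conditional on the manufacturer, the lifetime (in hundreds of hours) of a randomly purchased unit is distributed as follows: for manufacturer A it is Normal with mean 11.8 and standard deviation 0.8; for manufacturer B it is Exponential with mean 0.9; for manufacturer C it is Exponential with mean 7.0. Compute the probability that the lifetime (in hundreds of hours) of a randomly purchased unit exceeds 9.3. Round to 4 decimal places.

0.3531

Conditional on each manufacturer, P(X > 9.3): A: 0.999111; B: 3.25305e-05; C: 0.264855.
By total probability, P(X > 9.3) = 0.25·0.999111 + 0.36·3.25305e-05 + 0.39·0.264855 = 0.353083.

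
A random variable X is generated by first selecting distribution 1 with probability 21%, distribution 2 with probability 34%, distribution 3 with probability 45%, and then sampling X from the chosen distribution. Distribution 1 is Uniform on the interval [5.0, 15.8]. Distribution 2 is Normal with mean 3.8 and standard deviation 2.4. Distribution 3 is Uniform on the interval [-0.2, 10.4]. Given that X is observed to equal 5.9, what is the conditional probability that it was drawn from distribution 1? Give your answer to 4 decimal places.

0.1936

Likelihoods f(5.9 | ·): 1: 0.0925926; 2: 0.113356; 3: 0.0943396.
Posterior ∝ prior × likelihood. Numerator for 1: 0.21·0.0925926 = 0.0194444.
Normalizing constant: 0.21·0.0925926 + 0.34·0.113356 + 0.45·0.0943396 = 0.100438.
P(1 | observation) = 0.0194444 / 0.100438 = 0.193596.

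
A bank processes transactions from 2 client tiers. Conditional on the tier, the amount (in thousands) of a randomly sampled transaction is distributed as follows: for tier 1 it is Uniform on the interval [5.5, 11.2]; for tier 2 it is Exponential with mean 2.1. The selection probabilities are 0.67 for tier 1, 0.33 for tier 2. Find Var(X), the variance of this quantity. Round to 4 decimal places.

Per component, 1: μ=8.35, E[X²]=72.43; 2: μ=2.1, E[X²]=8.82.
E[X] = 0.67·8.35 + 0.33·2.1 = 6.2875.
E[X²] = 0.67·72.43 + 0.33·8.82 = 51.4387.
Var(X) = E[X²] − (E[X])² = 51.4387 − 39.5327 = 11.906.

11.9060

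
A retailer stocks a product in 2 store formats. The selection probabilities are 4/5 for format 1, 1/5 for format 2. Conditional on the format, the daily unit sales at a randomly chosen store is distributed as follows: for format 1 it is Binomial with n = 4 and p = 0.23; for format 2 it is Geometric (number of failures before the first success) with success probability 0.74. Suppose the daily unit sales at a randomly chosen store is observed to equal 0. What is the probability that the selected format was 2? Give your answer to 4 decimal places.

0.3448

Likelihoods P(X=0 | ·): 1: 0.35153; 2: 0.74.
Posterior ∝ prior × likelihood. Numerator for 2: 0.2·0.74 = 0.148.
Normalizing constant: 0.8·0.35153 + 0.2·0.74 = 0.429224.
P(2 | observation) = 0.148 / 0.429224 = 0.344808.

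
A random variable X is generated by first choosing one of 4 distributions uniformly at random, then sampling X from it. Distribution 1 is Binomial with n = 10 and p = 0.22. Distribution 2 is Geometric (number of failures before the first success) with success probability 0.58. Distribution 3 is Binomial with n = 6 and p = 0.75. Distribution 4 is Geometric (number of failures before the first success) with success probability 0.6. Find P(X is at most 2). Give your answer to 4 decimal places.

Conditional on each component, P(X ≤ 2): 1: 0.61688; 2: 0.925912; 3: 0.0375977; 4: 0.936.
By total probability, P(X ≤ 2) = 0.25·0.61688 + 0.25·0.925912 + 0.25·0.0375977 + 0.25·0.936 = 0.629097.

0.6291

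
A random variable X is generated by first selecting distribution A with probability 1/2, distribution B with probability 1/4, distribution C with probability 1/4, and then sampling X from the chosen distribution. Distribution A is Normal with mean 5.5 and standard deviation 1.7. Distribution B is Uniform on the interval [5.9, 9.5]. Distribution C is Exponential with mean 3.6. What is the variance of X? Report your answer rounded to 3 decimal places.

Per component, A: μ=5.5, E[X²]=33.14; B: μ=7.7, E[X²]=60.37; C: μ=3.6, E[X²]=25.92.
E[X] = 0.5·5.5 + 0.25·7.7 + 0.25·3.6 = 5.575.
E[X²] = 0.5·33.14 + 0.25·60.37 + 0.25·25.92 = 38.1425.
Var(X) = E[X²] − (E[X])² = 38.1425 − 31.0806 = 7.06187.

7.062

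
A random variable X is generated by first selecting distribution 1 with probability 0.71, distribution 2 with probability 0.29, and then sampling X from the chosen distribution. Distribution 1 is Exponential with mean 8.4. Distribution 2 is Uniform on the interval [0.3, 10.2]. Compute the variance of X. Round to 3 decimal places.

Per component, 1: μ=8.4, E[X²]=141.12; 2: μ=5.25, E[X²]=35.73.
E[X] = 0.71·8.4 + 0.29·5.25 = 7.4865.
E[X²] = 0.71·141.12 + 0.29·35.73 = 110.557.
Var(X) = E[X²] − (E[X])² = 110.557 − 56.0477 = 54.5092.

54.509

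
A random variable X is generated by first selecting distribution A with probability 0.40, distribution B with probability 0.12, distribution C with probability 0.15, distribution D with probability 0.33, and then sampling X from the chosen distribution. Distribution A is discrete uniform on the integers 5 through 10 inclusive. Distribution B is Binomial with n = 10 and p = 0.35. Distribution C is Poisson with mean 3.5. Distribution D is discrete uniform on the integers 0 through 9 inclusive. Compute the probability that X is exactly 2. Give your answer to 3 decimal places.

0.082

Conditional on each component, P(X = 2): A: 0; B: 0.175653; C: 0.184959; D: 0.1.
By total probability, P(X = 2) = 0.4·0 + 0.12·0.175653 + 0.15·0.184959 + 0.33·0.1 = 0.0818222.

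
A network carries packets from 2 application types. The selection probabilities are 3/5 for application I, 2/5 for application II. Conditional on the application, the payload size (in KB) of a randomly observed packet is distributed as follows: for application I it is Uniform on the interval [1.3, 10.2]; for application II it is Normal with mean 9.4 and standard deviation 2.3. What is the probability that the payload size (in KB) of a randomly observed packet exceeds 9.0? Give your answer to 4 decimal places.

Conditional on each application, P(X > 9.0): I: 0.134831; II: 0.569033.
By total probability, P(X > 9.0) = 0.6·0.134831 + 0.4·0.569033 = 0.308512.

0.3085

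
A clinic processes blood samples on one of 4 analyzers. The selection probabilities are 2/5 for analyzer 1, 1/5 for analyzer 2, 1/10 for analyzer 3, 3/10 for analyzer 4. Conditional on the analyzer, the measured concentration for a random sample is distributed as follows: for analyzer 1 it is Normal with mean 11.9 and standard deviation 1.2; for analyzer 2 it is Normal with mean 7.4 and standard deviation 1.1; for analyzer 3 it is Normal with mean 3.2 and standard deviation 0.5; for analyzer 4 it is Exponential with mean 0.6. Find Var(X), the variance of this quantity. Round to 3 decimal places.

24.251

Per component, 1: μ=11.9, E[X²]=143.05; 2: μ=7.4, E[X²]=55.97; 3: μ=3.2, E[X²]=10.49; 4: μ=0.6, E[X²]=0.72.
E[X] = 0.4·11.9 + 0.2·7.4 + 0.1·3.2 + 0.3·0.6 = 6.74.
E[X²] = 0.4·143.05 + 0.2·55.97 + 0.1·10.49 + 0.3·0.72 = 69.679.
Var(X) = E[X²] − (E[X])² = 69.679 − 45.4276 = 24.2514.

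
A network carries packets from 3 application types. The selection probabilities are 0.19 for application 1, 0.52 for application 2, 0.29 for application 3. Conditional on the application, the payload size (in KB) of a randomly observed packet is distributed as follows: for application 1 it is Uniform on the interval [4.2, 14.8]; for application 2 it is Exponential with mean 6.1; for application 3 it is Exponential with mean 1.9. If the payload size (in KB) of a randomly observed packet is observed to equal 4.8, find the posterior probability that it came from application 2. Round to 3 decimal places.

0.563

Likelihoods f(4.8 | ·): 1: 0.0943396; 2: 0.0746329; 3: 0.0420805.
Posterior ∝ prior × likelihood. Numerator for 2: 0.52·0.0746329 = 0.0388091.
Normalizing constant: 0.19·0.0943396 + 0.52·0.0746329 + 0.29·0.0420805 = 0.068937.
P(2 | observation) = 0.0388091 / 0.068937 = 0.562965.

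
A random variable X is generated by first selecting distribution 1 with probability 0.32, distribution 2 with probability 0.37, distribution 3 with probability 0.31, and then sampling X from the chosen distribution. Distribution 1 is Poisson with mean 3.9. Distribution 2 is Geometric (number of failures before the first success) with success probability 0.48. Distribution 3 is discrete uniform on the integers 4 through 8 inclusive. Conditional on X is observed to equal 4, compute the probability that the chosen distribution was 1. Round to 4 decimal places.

0.4543

Likelihoods P(X=4 | ·): 1: 0.195119; 2: 0.0350958; 3: 0.2.
Posterior ∝ prior × likelihood. Numerator for 1: 0.32·0.195119 = 0.062438.
Normalizing constant: 0.32·0.195119 + 0.37·0.0350958 + 0.31·0.2 = 0.137423.
P(1 | observation) = 0.062438 / 0.137423 = 0.454347.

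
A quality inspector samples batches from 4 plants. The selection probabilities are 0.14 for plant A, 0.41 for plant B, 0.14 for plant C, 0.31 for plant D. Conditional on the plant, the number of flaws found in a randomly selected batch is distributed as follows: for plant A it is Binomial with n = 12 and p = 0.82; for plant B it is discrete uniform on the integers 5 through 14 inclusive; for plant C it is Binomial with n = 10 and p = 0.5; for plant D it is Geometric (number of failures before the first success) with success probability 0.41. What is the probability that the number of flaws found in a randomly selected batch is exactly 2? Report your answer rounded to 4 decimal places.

Conditional on each plant, P(X = 2): A: 1.58452e-06; B: 0; C: 0.0439453; D: 0.142721.
By total probability, P(X = 2) = 0.14·1.58452e-06 + 0.41·0 + 0.14·0.0439453 + 0.31·0.142721 = 0.0503961.

0.0504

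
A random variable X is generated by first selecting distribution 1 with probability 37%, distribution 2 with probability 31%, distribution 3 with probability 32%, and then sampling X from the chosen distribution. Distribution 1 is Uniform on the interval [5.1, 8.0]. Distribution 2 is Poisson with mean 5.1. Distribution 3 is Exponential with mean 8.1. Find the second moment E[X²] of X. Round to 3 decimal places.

For each component E[X²] = Var + (mean)², giving 1: 43.6033; 2: 31.11; 3: 131.22.
Overall E[X²] = 0.37·43.6033 + 0.31·31.11 + 0.32·131.22 = 67.7677.

67.768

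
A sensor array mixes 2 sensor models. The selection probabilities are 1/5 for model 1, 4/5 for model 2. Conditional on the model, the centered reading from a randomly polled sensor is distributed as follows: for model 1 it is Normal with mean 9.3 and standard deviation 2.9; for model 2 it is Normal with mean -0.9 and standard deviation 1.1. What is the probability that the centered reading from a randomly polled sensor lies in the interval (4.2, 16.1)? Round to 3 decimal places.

0.190

Conditional on each model, P(4.2 < X < 16.1): 1: 0.951161; 2: 1.77296e-06.
By total probability, P(4.2 < X < 16.1) = 0.2·0.951161 + 0.8·1.77296e-06 = 0.190234.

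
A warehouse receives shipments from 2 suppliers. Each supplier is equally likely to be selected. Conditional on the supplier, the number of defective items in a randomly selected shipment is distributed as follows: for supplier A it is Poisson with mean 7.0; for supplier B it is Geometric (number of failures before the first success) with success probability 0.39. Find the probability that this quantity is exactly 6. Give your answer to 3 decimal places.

Conditional on each supplier, P(X = 6): A: 0.149003; B: 0.0200929.
By total probability, P(X = 6) = 0.5·0.149003 + 0.5·0.0200929 = 0.0845479.

0.085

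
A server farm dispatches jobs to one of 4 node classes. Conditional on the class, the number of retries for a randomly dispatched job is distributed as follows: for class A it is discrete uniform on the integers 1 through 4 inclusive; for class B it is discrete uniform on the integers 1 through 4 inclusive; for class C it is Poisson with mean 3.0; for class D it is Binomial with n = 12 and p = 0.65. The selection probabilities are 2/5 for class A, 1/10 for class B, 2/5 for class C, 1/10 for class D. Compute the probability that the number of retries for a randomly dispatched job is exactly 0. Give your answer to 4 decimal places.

Conditional on each class, P(X = 0): A: 0; B: 0; C: 0.0497871; D: 3.37922e-06.
By total probability, P(X = 0) = 0.4·0 + 0.1·0 + 0.4·0.0497871 + 0.1·3.37922e-06 = 0.0199152.

0.0199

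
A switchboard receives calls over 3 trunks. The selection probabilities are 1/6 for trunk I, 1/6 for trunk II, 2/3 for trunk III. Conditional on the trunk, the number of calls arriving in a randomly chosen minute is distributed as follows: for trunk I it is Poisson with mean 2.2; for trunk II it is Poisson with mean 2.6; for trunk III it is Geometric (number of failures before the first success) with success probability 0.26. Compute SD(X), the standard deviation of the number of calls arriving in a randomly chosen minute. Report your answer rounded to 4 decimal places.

Per component, I: μ=2.2, E[X²]=7.04; II: μ=2.6, E[X²]=9.36; III: μ=2.84615, E[X²]=19.0473.
E[X] = 0.166667·2.2 + 0.166667·2.6 + 0.666667·2.84615 = 2.69744.
E[X²] = 0.166667·7.04 + 0.166667·9.36 + 0.666667·19.0473 = 15.4316.
Var(X) = E[X²] − (E[X])² = 15.4316 − 7.27616 = 8.1554.
SD(X) = √8.1554 = 2.85577.

2.8558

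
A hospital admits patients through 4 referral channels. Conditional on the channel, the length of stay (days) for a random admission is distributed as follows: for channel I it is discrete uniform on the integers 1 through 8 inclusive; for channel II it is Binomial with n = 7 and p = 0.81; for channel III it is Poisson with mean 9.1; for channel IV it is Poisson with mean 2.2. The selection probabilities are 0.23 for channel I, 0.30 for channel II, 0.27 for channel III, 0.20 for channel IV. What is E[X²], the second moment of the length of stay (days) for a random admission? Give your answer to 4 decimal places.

42.0566

For each component E[X²] = Var + (mean)², giving I: 25.5; II: 33.2262; III: 91.91; IV: 7.04.
Overall E[X²] = 0.23·25.5 + 0.3·33.2262 + 0.27·91.91 + 0.2·7.04 = 42.0566.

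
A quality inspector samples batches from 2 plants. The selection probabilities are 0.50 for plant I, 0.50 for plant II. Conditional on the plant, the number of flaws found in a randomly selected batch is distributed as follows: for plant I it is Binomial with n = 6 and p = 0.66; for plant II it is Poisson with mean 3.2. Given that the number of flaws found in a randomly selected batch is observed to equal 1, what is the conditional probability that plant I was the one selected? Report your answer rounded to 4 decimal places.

0.1212

Likelihoods P(X=1 | ·): I: 0.0179924; II: 0.130439.
Posterior ∝ prior × likelihood. Numerator for I: 0.5·0.0179924 = 0.00899621.
Normalizing constant: 0.5·0.0179924 + 0.5·0.130439 = 0.0742157.
P(I | observation) = 0.00899621 / 0.0742157 = 0.121217.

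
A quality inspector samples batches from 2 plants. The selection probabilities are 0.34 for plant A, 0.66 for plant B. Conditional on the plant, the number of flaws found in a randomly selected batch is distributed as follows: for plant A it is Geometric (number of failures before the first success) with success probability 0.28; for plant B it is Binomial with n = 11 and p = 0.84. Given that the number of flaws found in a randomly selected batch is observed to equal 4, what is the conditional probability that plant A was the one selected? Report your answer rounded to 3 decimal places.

0.989

Likelihoods P(X=4 | ·): A: 0.0752468; B: 0.000441033.
Posterior ∝ prior × likelihood. Numerator for A: 0.34·0.0752468 = 0.0255839.
Normalizing constant: 0.34·0.0752468 + 0.66·0.000441033 = 0.025875.
P(A | observation) = 0.0255839 / 0.025875 = 0.98875.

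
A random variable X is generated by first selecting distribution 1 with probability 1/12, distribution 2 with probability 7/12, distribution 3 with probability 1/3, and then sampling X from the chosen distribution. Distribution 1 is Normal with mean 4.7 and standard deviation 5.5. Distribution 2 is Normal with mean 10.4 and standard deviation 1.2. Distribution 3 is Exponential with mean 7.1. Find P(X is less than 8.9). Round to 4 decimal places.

0.3646

Conditional on each component, P(X < 8.9): 1: 0.777458; 2: 0.10565; 3: 0.714502.
By total probability, P(X < 8.9) = 0.0833333·0.777458 + 0.583333·0.10565 + 0.333333·0.714502 = 0.364585.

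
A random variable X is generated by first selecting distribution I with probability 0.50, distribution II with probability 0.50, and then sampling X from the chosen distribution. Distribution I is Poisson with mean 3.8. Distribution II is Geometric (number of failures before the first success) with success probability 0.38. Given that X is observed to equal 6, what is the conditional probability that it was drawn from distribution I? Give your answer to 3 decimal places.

Likelihoods P(X=6 | ·): I: 0.0935513; II: 0.0215841.
Posterior ∝ prior × likelihood. Numerator for I: 0.5·0.0935513 = 0.0467757.
Normalizing constant: 0.5·0.0935513 + 0.5·0.0215841 = 0.0575677.
P(I | observation) = 0.0467757 / 0.0575677 = 0.812533.

0.813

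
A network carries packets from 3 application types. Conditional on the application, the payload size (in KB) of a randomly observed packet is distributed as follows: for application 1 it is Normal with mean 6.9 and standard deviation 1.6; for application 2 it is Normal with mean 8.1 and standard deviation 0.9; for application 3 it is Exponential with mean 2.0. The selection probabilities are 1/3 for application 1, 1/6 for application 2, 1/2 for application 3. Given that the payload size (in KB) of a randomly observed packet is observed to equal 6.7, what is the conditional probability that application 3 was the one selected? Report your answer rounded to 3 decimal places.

Likelihoods f(6.7 | ·): 1: 0.247399; 2: 0.132198; 3: 0.0175422.
Posterior ∝ prior × likelihood. Numerator for 3: 0.5·0.0175422 = 0.00877109.
Normalizing constant: 0.333333·0.247399 + 0.166667·0.132198 + 0.5·0.0175422 = 0.11327.
P(3 | observation) = 0.00877109 / 0.11327 = 0.077435.

0.077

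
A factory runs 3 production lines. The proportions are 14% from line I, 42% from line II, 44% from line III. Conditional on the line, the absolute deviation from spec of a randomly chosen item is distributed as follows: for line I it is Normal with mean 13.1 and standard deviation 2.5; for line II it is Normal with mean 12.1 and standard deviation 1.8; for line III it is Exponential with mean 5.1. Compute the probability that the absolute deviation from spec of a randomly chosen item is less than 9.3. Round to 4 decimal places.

0.4031

Conditional on each line, P(X < 9.3): I: 0.0642555; II: 0.0599069; III: 0.838545.
By total probability, P(X < 9.3) = 0.14·0.0642555 + 0.42·0.0599069 + 0.44·0.838545 = 0.403117.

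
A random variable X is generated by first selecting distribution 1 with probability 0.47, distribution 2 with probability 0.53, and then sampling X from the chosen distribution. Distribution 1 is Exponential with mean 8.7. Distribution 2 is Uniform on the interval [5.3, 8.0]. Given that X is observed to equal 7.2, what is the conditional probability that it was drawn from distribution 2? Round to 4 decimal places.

Likelihoods f(7.2 | ·): 1: 0.0502417; 2: 0.37037.
Posterior ∝ prior × likelihood. Numerator for 2: 0.53·0.37037 = 0.196296.
Normalizing constant: 0.47·0.0502417 + 0.53·0.37037 = 0.21991.
P(2 | observation) = 0.196296 / 0.21991 = 0.892621.

0.8926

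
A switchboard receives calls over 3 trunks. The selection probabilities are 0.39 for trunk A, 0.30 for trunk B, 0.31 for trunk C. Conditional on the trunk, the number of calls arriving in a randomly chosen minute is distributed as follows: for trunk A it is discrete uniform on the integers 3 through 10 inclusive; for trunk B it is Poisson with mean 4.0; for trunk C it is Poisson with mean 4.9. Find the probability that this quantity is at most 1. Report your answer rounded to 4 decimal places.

Conditional on each trunk, P(X ≤ 1): A: 0; B: 0.0915782; C: 0.0439348.
By total probability, P(X ≤ 1) = 0.39·0 + 0.3·0.0915782 + 0.31·0.0439348 = 0.0410933.

0.0411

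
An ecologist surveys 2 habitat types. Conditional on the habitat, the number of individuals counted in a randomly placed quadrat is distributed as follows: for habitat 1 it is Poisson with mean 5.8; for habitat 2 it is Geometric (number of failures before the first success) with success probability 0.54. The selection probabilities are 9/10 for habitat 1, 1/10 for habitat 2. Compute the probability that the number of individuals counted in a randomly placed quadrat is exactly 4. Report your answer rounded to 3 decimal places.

Conditional on each habitat, P(X = 4): 1: 0.142755; 2: 0.0241783.
By total probability, P(X = 4) = 0.9·0.142755 + 0.1·0.0241783 = 0.130898.

0.131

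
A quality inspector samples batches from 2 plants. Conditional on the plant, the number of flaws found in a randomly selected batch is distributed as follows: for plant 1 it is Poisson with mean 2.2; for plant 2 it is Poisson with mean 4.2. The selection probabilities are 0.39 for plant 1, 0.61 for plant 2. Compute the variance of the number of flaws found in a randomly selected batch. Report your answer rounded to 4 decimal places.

4.3716

Per component, 1: μ=2.2, E[X²]=7.04; 2: μ=4.2, E[X²]=21.84.
E[X] = 0.39·2.2 + 0.61·4.2 = 3.42.
E[X²] = 0.39·7.04 + 0.61·21.84 = 16.068.
Var(X) = E[X²] − (E[X])² = 16.068 − 11.6964 = 4.3716.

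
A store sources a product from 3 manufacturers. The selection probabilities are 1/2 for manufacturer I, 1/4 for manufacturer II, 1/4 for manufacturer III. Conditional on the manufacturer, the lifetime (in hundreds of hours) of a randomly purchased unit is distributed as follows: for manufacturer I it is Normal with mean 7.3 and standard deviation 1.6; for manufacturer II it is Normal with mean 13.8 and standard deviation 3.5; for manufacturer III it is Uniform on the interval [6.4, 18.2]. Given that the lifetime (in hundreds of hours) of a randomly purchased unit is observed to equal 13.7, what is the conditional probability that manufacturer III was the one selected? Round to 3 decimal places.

0.426

Likelihoods f(13.7 | ·): I: 8.36439e-05; II: 0.113937; III: 0.0847458.
Posterior ∝ prior × likelihood. Numerator for III: 0.25·0.0847458 = 0.0211864.
Normalizing constant: 0.5·8.36439e-05 + 0.25·0.113937 + 0.25·0.0847458 = 0.0497125.
P(III | observation) = 0.0211864 / 0.0497125 = 0.426179.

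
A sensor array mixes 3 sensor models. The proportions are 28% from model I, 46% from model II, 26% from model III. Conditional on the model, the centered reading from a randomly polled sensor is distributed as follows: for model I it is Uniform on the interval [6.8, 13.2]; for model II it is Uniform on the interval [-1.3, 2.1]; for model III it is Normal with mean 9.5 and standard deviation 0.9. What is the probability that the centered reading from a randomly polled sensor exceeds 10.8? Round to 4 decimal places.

Conditional on each model, P(X > 10.8): I: 0.375; II: 0; III: 0.074307.
By total probability, P(X > 10.8) = 0.28·0.375 + 0.46·0 + 0.26·0.074307 = 0.12432.

0.1243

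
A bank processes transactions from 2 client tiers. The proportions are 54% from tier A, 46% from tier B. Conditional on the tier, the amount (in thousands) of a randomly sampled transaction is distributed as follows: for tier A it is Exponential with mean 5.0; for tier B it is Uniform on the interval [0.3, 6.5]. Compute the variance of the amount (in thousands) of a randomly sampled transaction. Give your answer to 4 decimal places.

Per component, A: μ=5, E[X²]=50; B: μ=3.4, E[X²]=14.7633.
E[X] = 0.54·5 + 0.46·3.4 = 4.264.
E[X²] = 0.54·50 + 0.46·14.7633 = 33.7911.
Var(X) = E[X²] − (E[X])² = 33.7911 − 18.1817 = 15.6094.

15.6094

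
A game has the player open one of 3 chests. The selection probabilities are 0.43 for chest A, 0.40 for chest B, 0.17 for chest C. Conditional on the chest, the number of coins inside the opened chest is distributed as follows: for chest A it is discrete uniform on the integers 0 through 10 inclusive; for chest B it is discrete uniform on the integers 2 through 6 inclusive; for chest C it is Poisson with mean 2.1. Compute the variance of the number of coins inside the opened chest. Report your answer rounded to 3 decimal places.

6.489

Per component, A: μ=5, E[X²]=35; B: μ=4, E[X²]=18; C: μ=2.1, E[X²]=6.51.
E[X] = 0.43·5 + 0.4·4 + 0.17·2.1 = 4.107.
E[X²] = 0.43·35 + 0.4·18 + 0.17·6.51 = 23.3567.
Var(X) = E[X²] − (E[X])² = 23.3567 − 16.8674 = 6.48925.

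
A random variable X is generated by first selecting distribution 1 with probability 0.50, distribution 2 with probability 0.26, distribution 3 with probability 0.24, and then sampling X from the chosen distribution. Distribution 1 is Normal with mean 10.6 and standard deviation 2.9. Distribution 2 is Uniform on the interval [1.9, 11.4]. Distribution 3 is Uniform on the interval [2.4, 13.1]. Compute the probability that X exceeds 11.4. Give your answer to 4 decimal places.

Conditional on each component, P(X > 11.4): 1: 0.391327; 2: 0; 3: 0.158879.
By total probability, P(X > 11.4) = 0.5·0.391327 + 0.26·0 + 0.24·0.158879 = 0.233794.

0.2338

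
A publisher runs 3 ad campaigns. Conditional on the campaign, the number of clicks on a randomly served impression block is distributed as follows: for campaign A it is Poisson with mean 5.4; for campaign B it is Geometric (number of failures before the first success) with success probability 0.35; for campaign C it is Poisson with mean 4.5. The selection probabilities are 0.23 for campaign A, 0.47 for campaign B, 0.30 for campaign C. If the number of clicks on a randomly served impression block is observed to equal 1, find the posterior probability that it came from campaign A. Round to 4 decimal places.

Likelihoods P(X=1 | ·): A: 0.0243895; B: 0.2275; C: 0.0499905.
Posterior ∝ prior × likelihood. Numerator for A: 0.23·0.0243895 = 0.00560959.
Normalizing constant: 0.23·0.0243895 + 0.47·0.2275 + 0.3·0.0499905 = 0.127532.
P(A | observation) = 0.00560959 / 0.127532 = 0.0439859.

0.0440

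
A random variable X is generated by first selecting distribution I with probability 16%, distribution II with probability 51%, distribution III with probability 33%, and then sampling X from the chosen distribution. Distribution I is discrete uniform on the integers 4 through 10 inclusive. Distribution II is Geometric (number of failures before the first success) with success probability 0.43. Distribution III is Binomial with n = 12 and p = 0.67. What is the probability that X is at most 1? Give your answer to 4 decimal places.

Conditional on each component, P(X ≤ 1): I: 0; II: 0.6751; III: 4.23037e-05.
By total probability, P(X ≤ 1) = 0.16·0 + 0.51·0.6751 + 0.33·4.23037e-05 = 0.344315.

0.3443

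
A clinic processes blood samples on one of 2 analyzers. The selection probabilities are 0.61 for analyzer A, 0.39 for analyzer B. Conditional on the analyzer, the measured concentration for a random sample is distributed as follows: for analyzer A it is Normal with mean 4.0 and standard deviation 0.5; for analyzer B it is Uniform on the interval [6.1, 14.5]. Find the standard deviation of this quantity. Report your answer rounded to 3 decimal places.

Per component, A: μ=4, E[X²]=16.25; B: μ=10.3, E[X²]=111.97.
E[X] = 0.61·4 + 0.39·10.3 = 6.457.
E[X²] = 0.61·16.25 + 0.39·111.97 = 53.5808.
Var(X) = E[X²] − (E[X])² = 53.5808 − 41.6928 = 11.888.
SD(X) = √11.888 = 3.44789.

3.448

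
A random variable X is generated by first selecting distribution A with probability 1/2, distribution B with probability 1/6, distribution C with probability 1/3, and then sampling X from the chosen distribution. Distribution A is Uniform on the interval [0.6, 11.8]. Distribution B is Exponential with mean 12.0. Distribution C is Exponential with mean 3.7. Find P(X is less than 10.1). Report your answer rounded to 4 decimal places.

Conditional on each component, P(X < 10.1): A: 0.848214; B: 0.569008; C: 0.934763.
By total probability, P(X < 10.1) = 0.5·0.848214 + 0.166667·0.569008 + 0.333333·0.934763 = 0.83053.

0.8305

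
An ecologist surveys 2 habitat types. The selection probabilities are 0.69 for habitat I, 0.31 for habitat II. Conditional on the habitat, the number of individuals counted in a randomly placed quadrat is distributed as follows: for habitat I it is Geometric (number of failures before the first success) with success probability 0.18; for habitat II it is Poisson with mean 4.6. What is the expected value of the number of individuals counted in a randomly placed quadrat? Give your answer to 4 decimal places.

Component means — I: 4.55556; II: 4.6.
E[X] = 0.69·4.55556 + 0.31·4.6 = 4.56933.

4.5693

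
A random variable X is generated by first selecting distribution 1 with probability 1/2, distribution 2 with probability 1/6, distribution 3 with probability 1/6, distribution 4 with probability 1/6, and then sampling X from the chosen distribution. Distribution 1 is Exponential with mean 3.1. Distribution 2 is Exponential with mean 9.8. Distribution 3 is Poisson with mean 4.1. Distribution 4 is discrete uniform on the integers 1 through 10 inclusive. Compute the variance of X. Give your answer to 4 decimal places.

28.6447

Per component, 1: μ=3.1, E[X²]=19.22; 2: μ=9.8, E[X²]=192.08; 3: μ=4.1, E[X²]=20.91; 4: μ=5.5, E[X²]=38.5.
E[X] = 0.5·3.1 + 0.166667·9.8 + 0.166667·4.1 + 0.166667·5.5 = 4.78333.
E[X²] = 0.5·19.22 + 0.166667·192.08 + 0.166667·20.91 + 0.166667·38.5 = 51.525.
Var(X) = E[X²] − (E[X])² = 51.525 − 22.8803 = 28.6447.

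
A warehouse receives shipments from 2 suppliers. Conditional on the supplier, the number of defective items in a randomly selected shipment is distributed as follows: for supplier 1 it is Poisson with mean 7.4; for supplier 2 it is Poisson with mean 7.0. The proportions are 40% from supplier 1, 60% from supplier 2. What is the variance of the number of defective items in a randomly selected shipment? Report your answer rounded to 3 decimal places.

7.198

Per component, 1: μ=7.4, E[X²]=62.16; 2: μ=7, E[X²]=56.
E[X] = 0.4·7.4 + 0.6·7 = 7.16.
E[X²] = 0.4·62.16 + 0.6·56 = 58.464.
Var(X) = E[X²] − (E[X])² = 58.464 − 51.2656 = 7.1984.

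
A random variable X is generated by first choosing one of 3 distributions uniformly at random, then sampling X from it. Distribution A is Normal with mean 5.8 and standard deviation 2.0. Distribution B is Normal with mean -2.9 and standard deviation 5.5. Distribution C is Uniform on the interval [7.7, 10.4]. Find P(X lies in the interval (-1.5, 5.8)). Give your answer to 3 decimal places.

0.281

Conditional on each component, P(-1.5 < X < 5.8): A: 0.499869; B: 0.342692; C: 0.
By total probability, P(-1.5 < X < 5.8) = 0.333333·0.499869 + 0.333333·0.342692 + 0.333333·0 = 0.280853.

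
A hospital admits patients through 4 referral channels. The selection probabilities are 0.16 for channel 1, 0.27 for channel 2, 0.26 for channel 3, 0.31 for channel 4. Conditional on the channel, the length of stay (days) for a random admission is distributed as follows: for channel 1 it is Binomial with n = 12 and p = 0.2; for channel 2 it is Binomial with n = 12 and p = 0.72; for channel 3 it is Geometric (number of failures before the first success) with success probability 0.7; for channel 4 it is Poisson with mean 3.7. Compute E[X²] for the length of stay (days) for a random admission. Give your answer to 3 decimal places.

27.635

For each component E[X²] = Var + (mean)², giving 1: 7.68; 2: 77.0688; 3: 0.795918; 4: 17.39.
Overall E[X²] = 0.16·7.68 + 0.27·77.0688 + 0.26·0.795918 + 0.31·17.39 = 27.6352.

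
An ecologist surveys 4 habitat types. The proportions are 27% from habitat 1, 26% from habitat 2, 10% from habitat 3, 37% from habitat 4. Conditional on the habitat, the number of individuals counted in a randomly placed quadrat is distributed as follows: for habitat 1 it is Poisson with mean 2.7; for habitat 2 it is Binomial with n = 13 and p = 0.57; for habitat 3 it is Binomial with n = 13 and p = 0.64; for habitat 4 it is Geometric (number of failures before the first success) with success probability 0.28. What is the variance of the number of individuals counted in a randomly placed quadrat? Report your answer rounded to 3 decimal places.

Per component, 1: μ=2.7, E[X²]=9.99; 2: μ=7.41, E[X²]=58.0944; 3: μ=8.32, E[X²]=72.2176; 4: μ=2.57143, E[X²]=15.7959.
E[X] = 0.27·2.7 + 0.26·7.41 + 0.1·8.32 + 0.37·2.57143 = 4.43903.
E[X²] = 0.27·9.99 + 0.26·58.0944 + 0.1·72.2176 + 0.37·15.7959 = 30.8681.
Var(X) = E[X²] − (E[X])² = 30.8681 − 19.705 = 11.1631.

11.163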